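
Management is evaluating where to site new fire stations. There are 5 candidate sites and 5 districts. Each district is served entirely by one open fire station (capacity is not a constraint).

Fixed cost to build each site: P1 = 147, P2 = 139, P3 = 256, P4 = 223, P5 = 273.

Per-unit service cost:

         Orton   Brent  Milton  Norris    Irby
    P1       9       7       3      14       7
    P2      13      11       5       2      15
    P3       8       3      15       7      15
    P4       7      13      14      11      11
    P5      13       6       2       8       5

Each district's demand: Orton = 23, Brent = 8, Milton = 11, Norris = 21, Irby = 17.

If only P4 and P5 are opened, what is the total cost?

Each district is assigned to its cheapest site among the open ones.
{P4, P5}: Orton→P4 7·23=161, Brent→P5 6·8=48, Milton→P5 2·11=22, Norris→P5 8·21=168, Irby→P5 5·17=85. Service 484; fixed 496; total 980.

Total cost: 980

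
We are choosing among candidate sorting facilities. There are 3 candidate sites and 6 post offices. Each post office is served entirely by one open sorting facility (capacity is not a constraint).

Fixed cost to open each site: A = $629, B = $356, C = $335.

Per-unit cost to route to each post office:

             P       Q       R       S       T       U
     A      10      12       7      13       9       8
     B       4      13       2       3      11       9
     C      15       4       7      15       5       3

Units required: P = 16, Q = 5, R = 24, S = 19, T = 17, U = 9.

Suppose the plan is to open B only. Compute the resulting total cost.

Each post office is assigned to its cheapest site among the open ones.
{B}: P→B 4·16=64, Q→B 13·5=65, R→B 2·24=48, S→B 3·19=57, T→B 11·17=187, U→B 9·9=81. Service 502; fixed 356; total 858.

Total cost: 858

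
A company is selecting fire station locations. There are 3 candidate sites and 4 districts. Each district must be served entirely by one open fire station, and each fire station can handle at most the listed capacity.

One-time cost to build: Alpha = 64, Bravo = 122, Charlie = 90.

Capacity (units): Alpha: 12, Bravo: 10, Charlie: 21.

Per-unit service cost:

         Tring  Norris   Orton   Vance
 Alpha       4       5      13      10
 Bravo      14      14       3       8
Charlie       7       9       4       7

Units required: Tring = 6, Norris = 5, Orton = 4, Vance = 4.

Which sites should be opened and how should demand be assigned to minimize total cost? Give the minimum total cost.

Open {Charlie}: Tring→Charlie 7·6=42, Norris→Charlie 9·5=45, Orton→Charlie 4·4=16, Vance→Charlie 7·4=28.
Loads: Charlie carries 19/21. Service 131; fixed 90; total 221.
Next best feasible plan costs 247.

Minimum total cost: 221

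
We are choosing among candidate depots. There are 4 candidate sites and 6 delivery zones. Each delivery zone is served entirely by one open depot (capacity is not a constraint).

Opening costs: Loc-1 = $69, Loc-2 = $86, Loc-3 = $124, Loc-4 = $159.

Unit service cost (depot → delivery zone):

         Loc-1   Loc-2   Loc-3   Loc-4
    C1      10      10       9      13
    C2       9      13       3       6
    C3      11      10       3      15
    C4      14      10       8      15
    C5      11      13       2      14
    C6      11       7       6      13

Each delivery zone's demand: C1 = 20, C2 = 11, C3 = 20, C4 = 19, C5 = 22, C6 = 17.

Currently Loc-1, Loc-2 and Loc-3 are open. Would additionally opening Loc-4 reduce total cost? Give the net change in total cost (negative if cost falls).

No — net change +159 (cost rises by 159).

Current service cost with {Loc-1, Loc-2, Loc-3}: 571.
Adding Loc-4: each delivery zone re-picks its cheapest; new service cost 571, saving 0.
Extra fixed cost: 159. Net change = 159 − 0 = 159.
(Totals: 850 → 1009.)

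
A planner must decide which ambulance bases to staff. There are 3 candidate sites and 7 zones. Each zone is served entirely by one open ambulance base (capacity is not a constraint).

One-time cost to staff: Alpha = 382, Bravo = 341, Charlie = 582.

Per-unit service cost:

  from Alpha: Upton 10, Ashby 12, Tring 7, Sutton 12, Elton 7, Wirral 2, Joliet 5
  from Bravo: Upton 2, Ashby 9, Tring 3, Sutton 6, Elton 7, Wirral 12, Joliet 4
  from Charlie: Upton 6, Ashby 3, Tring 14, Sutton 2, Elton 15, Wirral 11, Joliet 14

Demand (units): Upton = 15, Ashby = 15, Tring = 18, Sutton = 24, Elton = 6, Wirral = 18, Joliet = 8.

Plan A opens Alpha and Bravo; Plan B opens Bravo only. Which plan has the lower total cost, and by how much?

Plan A: {Alpha, Bravo}: Upton→Bravo 2·15=30, Ashby→Bravo 9·15=135, Tring→Bravo 3·18=54, Sutton→Bravo 6·24=144, Elton→Alpha 7·6=42, Wirral→Alpha 2·18=36, Joliet→Bravo 4·8=32. Service 473; fixed 723; total 1196.
Plan B: {Bravo}: Upton→Bravo 2·15=30, Ashby→Bravo 9·15=135, Tring→Bravo 3·18=54, Sutton→Bravo 6·24=144, Elton→Bravo 7·6=42, Wirral→Bravo 12·18=216, Joliet→Bravo 4·8=32. Service 653; fixed 341; total 994.
Difference: |1196 − 994| = 202.

Plan B is cheaper by 202.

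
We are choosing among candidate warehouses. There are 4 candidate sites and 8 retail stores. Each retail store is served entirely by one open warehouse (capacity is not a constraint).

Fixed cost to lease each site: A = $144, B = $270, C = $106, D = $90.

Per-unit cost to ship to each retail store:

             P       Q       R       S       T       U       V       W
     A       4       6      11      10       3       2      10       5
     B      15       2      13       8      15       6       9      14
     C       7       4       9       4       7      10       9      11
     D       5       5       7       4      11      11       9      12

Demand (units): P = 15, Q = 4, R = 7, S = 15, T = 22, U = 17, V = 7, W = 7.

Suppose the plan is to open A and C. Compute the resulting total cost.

Each retail store is assigned to its cheapest site among the open ones.
{A, C}: P→A 4·15=60, Q→C 4·4=16, R→C 9·7=63, S→C 4·15=60, T→A 3·22=66, U→A 2·17=34, V→C 9·7=63, W→A 5·7=35. Service 397; fixed 250; total 647.

Total cost: 647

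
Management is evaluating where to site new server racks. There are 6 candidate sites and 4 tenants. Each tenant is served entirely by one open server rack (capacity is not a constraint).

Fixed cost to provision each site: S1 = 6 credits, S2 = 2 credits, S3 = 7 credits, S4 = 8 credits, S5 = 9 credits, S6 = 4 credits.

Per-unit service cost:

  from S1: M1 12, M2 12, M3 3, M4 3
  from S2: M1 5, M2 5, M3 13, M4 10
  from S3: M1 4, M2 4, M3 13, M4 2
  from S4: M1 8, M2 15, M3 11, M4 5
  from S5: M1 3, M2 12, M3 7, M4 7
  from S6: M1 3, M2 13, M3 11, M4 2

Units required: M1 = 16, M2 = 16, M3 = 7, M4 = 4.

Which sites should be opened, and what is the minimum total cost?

Open S1, S3 and S6; minimum total cost 158.

For any fixed open set, each tenant goes to its cheapest open site; total = fixed + service.
{S1, S3, S6}: M1→S6 3·16=48, M2→S3 4·16=64, M3→S1 3·7=21, M4→S3 2·4=8. Service 141; fixed 17; total 158.
{S1, S2, S3, S6}: service 141 + fixed 19 = 160
{S1, S3, S5}: M1→S5 3·16=48, M2→S3 4·16=64, M3→S1 3·7=21, M4→S3 2·4=8. Service 141; fixed 22; total 163.
{S1, S2, S3, S4, S5, S6}: service 141 + fixed 36 = 177
No other subset beats 158.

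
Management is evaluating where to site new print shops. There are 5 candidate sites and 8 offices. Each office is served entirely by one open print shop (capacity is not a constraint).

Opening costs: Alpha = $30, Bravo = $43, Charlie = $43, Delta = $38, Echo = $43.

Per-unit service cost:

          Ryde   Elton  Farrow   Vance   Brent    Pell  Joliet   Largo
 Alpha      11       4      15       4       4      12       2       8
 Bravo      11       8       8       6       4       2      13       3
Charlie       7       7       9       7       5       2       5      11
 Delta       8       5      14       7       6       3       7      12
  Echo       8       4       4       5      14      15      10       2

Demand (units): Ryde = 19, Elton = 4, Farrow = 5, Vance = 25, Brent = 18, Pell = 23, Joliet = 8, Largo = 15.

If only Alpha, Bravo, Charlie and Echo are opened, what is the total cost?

Total cost: 592

Each office is assigned to its cheapest site among the open ones.
{Alpha, Bravo, Charlie, Echo}: Ryde→Charlie 7·19=133, Elton→Alpha 4·4=16, Farrow→Echo 4·5=20, Vance→Alpha 4·25=100, Brent→Alpha 4·18=72, Pell→Bravo 2·23=46, Joliet→Alpha 2·8=16, Largo→Echo 2·15=30. Service 433; fixed 159; total 592.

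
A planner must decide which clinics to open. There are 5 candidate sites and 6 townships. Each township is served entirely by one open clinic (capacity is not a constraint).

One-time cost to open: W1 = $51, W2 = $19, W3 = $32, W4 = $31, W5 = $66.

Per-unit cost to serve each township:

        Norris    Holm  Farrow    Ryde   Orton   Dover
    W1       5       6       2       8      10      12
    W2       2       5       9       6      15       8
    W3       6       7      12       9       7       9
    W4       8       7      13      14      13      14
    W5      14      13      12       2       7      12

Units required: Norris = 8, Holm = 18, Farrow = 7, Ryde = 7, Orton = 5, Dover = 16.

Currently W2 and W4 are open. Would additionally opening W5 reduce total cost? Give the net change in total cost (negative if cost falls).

No — net change +8 (cost rises by 8).

Current service cost with {W2, W4}: 404.
Adding W5: each township re-picks its cheapest; new service cost 346, saving 58.
Extra fixed cost: 66. Net change = 66 − 58 = 8.
(Totals: 454 → 462.)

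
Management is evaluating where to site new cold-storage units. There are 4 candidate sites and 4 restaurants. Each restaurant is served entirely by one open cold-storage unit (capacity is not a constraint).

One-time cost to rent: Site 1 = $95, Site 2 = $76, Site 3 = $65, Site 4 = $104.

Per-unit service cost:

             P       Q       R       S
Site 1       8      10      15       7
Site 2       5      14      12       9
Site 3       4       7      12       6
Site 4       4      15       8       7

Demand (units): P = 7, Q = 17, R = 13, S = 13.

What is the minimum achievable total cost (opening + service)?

Minimum total cost: 446

For any fixed open set, each restaurant goes to its cheapest open site; total = fixed + service.
{Site 3}: P→Site 3 4·7=28, Q→Site 3 7·17=119, R→Site 3 12·13=156, S→Site 3 6·13=78. Service 381; fixed 65; total 446.
{Site 3, Site 4}: P→Site 3 4·7=28, Q→Site 3 7·17=119, R→Site 4 8·13=104, S→Site 3 6·13=78. Service 329; fixed 169; total 498.
{Site 2, Site 3}: P→Site 3 4·7=28, Q→Site 3 7·17=119, R→Site 2 12·13=156, S→Site 3 6·13=78. Service 381; fixed 141; total 522.
{Site 1, Site 2, Site 3, Site 4}: service 329 + fixed 340 = 669
No other subset beats 446.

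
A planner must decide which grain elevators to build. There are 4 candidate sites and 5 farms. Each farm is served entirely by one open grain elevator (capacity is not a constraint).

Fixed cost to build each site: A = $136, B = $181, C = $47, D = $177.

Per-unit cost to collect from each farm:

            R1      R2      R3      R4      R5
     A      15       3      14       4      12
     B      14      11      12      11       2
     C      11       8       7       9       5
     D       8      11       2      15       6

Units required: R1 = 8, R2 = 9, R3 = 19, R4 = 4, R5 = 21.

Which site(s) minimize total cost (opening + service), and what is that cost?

For any fixed open set, each farm goes to its cheapest open site; total = fixed + service.
{C}: R1→C 11·8=88, R2→C 8·9=72, R3→C 7·19=133, R4→C 9·4=36, R5→C 5·21=105. Service 434; fixed 47; total 481.
{C, D}: service 315 + fixed 224 = 539
{A, C}: service 369 + fixed 183 = 552
{A, B, C, D}: service 187 + fixed 541 = 728
No other subset beats 481.

Open C only; minimum total cost 481.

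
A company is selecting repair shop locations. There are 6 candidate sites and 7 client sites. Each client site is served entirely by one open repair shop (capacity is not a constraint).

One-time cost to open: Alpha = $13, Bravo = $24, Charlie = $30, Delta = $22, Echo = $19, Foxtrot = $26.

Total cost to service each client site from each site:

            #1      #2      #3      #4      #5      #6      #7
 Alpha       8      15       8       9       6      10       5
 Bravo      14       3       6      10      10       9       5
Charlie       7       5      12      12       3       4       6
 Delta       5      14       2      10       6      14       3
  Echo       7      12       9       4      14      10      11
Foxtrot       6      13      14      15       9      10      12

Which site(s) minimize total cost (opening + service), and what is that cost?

For any fixed open set, each client site goes to its cheapest open site; total = fixed + service.
{Alpha}: #1→Alpha 8, #2→Alpha 15, #3→Alpha 8, #4→Alpha 9, #5→Alpha 6, #6→Alpha 10, #7→Alpha 5. Service 61; fixed 13; total 74.
{Delta}: #1→Delta 5, #2→Delta 14, #3→Delta 2, #4→Delta 10, #5→Delta 6, #6→Delta 14, #7→Delta 3. Service 54; fixed 22; total 76.
{Charlie}: service 49 + fixed 30 = 79
{Alpha, Bravo, Charlie, Delta, Echo, Foxtrot}: service 24 + fixed 134 = 158
No other subset beats 74.

Open Alpha only; minimum total cost 74.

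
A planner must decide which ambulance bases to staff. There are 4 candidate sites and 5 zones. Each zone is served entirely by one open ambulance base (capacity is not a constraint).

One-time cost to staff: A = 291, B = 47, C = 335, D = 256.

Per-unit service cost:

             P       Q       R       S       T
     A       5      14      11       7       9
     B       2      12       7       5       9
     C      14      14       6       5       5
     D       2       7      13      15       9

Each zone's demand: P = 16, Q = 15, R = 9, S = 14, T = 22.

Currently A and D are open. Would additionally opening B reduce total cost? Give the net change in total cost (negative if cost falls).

Yes — net change −17 (cost falls by 17).

Current service cost with {A, D}: 532.
Adding B: each zone re-picks its cheapest; new service cost 468, saving 64.
Extra fixed cost: 47. Net change = 47 − 64 = -17.
(Totals: 1079 → 1062.)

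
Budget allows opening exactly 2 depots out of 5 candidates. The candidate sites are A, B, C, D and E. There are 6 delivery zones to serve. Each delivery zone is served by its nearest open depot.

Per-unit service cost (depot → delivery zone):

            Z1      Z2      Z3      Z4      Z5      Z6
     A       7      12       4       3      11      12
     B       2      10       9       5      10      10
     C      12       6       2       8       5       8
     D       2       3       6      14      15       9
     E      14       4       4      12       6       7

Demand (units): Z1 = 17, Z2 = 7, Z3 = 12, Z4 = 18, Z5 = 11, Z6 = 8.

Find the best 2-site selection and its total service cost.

With exactly 2 open, each delivery zone uses its cheapest among the chosen.
{B, C}: Z1→B 2·17=34, Z2→C 6·7=42, Z3→C 2·12=24, Z4→B 5·18=90, Z5→C 5·11=55, Z6→C 8·8=64. Service cost 309.
{B, E}: service cost 322
{C, D}: service cost 342
Among all 10 size-2 choices, {B, C} is lowest.

Choose B and C; total service cost 309.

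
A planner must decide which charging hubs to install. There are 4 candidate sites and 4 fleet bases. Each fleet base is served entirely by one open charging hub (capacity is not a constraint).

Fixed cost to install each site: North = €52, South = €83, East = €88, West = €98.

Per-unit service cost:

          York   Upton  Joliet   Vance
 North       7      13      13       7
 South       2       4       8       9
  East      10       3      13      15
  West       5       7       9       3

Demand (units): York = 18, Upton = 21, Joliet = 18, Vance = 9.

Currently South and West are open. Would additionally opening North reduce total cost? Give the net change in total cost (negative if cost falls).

Current service cost with {South, West}: 291.
Adding North: each fleet base re-picks its cheapest; new service cost 291, saving 0.
Extra fixed cost: 52. Net change = 52 − 0 = 52.
(Totals: 472 → 524.)

No — net change +52 (cost rises by 52).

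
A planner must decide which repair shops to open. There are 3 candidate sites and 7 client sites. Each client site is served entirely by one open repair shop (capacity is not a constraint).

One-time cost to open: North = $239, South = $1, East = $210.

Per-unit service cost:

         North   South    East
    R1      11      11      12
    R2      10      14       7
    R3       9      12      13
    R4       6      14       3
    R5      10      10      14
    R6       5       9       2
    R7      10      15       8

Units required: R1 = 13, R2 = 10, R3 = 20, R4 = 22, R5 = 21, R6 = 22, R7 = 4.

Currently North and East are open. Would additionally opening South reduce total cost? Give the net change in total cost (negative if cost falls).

No — net change +1 (cost rises by 1).

Current service cost with {North, East}: 745.
Adding South: each client site re-picks its cheapest; new service cost 745, saving 0.
Extra fixed cost: 1. Net change = 1 − 0 = 1.
(Totals: 1194 → 1195.)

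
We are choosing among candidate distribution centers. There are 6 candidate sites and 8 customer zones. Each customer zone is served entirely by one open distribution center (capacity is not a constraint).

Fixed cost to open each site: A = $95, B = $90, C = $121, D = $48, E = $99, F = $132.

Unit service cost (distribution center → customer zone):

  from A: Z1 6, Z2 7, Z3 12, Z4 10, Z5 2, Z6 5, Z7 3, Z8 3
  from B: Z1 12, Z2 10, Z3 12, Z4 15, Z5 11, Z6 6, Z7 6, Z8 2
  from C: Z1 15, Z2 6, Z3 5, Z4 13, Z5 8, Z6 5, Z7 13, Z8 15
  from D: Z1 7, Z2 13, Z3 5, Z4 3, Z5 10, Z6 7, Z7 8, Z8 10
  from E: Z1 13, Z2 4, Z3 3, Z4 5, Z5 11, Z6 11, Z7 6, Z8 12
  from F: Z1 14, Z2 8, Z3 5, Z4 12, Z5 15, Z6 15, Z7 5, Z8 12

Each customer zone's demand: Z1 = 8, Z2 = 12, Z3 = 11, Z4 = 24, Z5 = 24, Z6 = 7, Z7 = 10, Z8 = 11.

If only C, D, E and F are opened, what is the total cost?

Total cost: 996

Each customer zone is assigned to its cheapest site among the open ones.
{C, D, E, F}: Z1→D 7·8=56, Z2→E 4·12=48, Z3→E 3·11=33, Z4→D 3·24=72, Z5→C 8·24=192, Z6→C 5·7=35, Z7→F 5·10=50, Z8→D 10·11=110. Service 596; fixed 400; total 996.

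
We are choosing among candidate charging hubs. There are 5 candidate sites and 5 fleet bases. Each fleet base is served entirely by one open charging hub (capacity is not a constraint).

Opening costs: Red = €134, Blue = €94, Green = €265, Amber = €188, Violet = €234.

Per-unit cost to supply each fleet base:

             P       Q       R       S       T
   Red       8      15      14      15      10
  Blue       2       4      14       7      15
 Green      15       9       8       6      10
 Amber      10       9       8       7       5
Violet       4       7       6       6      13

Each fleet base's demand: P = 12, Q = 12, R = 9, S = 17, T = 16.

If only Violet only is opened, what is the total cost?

Each fleet base is assigned to its cheapest site among the open ones.
{Violet}: P→Violet 4·12=48, Q→Violet 7·12=84, R→Violet 6·9=54, S→Violet 6·17=102, T→Violet 13·16=208. Service 496; fixed 234; total 730.

Total cost: 730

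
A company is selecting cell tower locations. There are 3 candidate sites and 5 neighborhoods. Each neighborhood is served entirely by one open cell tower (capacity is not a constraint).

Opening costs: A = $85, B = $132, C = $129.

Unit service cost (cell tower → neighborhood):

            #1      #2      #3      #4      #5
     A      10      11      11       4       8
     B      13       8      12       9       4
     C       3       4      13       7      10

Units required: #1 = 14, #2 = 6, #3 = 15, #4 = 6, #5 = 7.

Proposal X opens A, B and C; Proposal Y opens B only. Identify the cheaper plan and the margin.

Proposal Y is cheaper by 5.

Proposal X: {A, B, C}: #1→C 3·14=42, #2→C 4·6=24, #3→A 11·15=165, #4→A 4·6=24, #5→B 4·7=28. Service 283; fixed 346; total 629.
Proposal Y: {B}: #1→B 13·14=182, #2→B 8·6=48, #3→B 12·15=180, #4→B 9·6=54, #5→B 4·7=28. Service 492; fixed 132; total 624.
Difference: |629 − 624| = 5.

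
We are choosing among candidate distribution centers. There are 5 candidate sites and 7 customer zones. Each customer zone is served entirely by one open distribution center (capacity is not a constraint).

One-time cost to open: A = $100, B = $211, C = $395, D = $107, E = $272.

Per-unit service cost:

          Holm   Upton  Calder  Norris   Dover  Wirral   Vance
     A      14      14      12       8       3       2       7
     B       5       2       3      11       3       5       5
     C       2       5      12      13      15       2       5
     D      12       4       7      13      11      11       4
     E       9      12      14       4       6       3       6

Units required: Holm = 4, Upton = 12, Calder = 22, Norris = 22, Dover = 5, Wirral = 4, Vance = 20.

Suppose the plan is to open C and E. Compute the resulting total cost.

Total cost: 1225

Each customer zone is assigned to its cheapest site among the open ones.
{C, E}: Holm→C 2·4=8, Upton→C 5·12=60, Calder→C 12·22=264, Norris→E 4·22=88, Dover→E 6·5=30, Wirral→C 2·4=8, Vance→C 5·20=100. Service 558; fixed 667; total 1225.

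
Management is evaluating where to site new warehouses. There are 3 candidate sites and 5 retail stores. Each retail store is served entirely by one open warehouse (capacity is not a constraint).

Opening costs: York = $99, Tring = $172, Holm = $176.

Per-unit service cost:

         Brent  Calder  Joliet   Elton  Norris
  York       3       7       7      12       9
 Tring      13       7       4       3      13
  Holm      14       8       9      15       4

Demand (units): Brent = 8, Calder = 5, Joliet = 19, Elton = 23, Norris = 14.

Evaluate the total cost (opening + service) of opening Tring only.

Total cost: 638

Each retail store is assigned to its cheapest site among the open ones.
{Tring}: Brent→Tring 13·8=104, Calder→Tring 7·5=35, Joliet→Tring 4·19=76, Elton→Tring 3·23=69, Norris→Tring 13·14=182. Service 466; fixed 172; total 638.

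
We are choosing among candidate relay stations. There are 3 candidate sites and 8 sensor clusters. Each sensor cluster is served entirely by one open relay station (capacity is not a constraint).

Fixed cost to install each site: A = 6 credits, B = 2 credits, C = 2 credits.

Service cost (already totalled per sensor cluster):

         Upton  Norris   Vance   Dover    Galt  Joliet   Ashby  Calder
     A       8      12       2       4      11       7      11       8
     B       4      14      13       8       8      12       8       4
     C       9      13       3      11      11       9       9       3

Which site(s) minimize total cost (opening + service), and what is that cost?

For any fixed open set, each sensor cluster goes to its cheapest open site; total = fixed + service.
{A, B}: Upton→B 4, Norris→A 12, Vance→A 2, Dover→A 4, Galt→B 8, Joliet→A 7, Ashby→B 8, Calder→B 4. Service 49; fixed 8; total 57.
{A, B, C}: Upton→B 4, Norris→A 12, Vance→A 2, Dover→A 4, Galt→B 8, Joliet→A 7, Ashby→B 8, Calder→C 3. Service 48; fixed 10; total 58.
{B, C}: Upton→B 4, Norris→C 13, Vance→C 3, Dover→B 8, Galt→B 8, Joliet→C 9, Ashby→B 8, Calder→C 3. Service 56; fixed 4; total 60.
{B}: service 71 + fixed 2 = 73
(All 7 nonempty subsets were checked; A and B is lowest.)

Open A and B; minimum total cost 57.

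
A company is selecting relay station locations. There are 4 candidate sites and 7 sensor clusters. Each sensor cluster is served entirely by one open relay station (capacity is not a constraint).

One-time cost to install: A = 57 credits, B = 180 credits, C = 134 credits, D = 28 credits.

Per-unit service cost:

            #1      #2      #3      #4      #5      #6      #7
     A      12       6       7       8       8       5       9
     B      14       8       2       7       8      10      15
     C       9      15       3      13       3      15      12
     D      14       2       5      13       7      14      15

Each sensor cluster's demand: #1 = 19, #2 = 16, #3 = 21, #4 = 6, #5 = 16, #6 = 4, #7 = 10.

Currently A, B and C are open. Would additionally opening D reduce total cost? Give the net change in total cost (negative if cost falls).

Yes — net change −36 (cost falls by 36).

Current service cost with {A, B, C}: 509.
Adding D: each sensor cluster re-picks its cheapest; new service cost 445, saving 64.
Extra fixed cost: 28. Net change = 28 − 64 = -36.
(Totals: 880 → 844.)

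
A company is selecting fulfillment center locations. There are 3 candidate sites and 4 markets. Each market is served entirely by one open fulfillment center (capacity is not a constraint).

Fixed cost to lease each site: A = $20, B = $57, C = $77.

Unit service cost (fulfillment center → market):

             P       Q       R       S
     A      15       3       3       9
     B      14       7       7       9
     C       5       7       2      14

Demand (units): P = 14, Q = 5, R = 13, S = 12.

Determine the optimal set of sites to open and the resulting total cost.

For any fixed open set, each market goes to its cheapest open site; total = fixed + service.
{A, C}: P→C 5·14=70, Q→A 3·5=15, R→C 2·13=26, S→A 9·12=108. Service 219; fixed 97; total 316.
{A, B, C}: service 219 + fixed 154 = 373
{B, C}: service 239 + fixed 134 = 373
{A}: service 372 + fixed 20 = 392
No other subset beats 316.

Open A and C; minimum total cost 316.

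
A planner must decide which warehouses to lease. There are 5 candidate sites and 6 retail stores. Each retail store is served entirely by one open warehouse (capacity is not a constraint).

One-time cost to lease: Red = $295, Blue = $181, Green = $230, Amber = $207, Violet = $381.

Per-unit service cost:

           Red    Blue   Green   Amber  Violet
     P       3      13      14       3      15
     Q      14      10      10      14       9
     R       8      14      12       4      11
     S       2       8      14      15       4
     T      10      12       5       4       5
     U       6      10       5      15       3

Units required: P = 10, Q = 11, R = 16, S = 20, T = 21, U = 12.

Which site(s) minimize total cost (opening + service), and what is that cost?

Open Red only; minimum total cost 929.

For any fixed open set, each retail store goes to its cheapest open site; total = fixed + service.
{Red}: P→Red 3·10=30, Q→Red 14·11=154, R→Red 8·16=128, S→Red 2·20=40, T→Red 10·21=210, U→Red 6·12=72. Service 634; fixed 295; total 929.
{Red, Amber}: P→Red 3·10=30, Q→Red 14·11=154, R→Amber 4·16=64, S→Red 2·20=40, T→Amber 4·21=84, U→Red 6·12=72. Service 444; fixed 502; total 946.
{Blue, Amber}: service 568 + fixed 388 = 956
{Red, Blue, Green, Amber, Violet}: P→Red 3·10=30, Q→Violet 9·11=99, R→Amber 4·16=64, S→Red 2·20=40, T→Amber 4·21=84, U→Violet 3·12=36. Service 353; fixed 1294; total 1647.
No other subset beats 929.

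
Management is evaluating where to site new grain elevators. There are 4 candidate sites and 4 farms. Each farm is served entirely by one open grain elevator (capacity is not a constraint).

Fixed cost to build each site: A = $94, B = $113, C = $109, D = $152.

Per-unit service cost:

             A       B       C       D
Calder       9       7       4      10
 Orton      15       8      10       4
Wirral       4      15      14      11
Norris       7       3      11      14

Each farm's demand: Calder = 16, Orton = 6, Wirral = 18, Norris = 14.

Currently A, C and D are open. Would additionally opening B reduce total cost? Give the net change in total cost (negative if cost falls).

Current service cost with {A, C, D}: 258.
Adding B: each farm re-picks its cheapest; new service cost 202, saving 56.
Extra fixed cost: 113. Net change = 113 − 56 = 57.
(Totals: 613 → 670.)

No — net change +57 (cost rises by 57).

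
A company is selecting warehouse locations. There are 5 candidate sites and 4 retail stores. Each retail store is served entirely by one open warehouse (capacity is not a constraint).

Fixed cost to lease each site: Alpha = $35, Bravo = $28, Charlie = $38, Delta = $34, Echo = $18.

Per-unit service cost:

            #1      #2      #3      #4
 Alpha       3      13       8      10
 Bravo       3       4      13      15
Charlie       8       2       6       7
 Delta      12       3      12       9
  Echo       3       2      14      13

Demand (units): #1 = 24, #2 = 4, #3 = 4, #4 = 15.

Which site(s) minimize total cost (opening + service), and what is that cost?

For any fixed open set, each retail store goes to its cheapest open site; total = fixed + service.
{Charlie, Echo}: #1→Echo 3·24=72, #2→Charlie 2·4=8, #3→Charlie 6·4=24, #4→Charlie 7·15=105. Service 209; fixed 56; total 265.
{Bravo, Charlie}: #1→Bravo 3·24=72, #2→Charlie 2·4=8, #3→Charlie 6·4=24, #4→Charlie 7·15=105. Service 209; fixed 66; total 275.
{Alpha, Charlie}: #1→Alpha 3·24=72, #2→Charlie 2·4=8, #3→Charlie 6·4=24, #4→Charlie 7·15=105. Service 209; fixed 73; total 282.
{Alpha, Bravo, Charlie, Delta, Echo}: service 209 + fixed 153 = 362
No other subset beats 265.

Open Charlie and Echo; minimum total cost 265.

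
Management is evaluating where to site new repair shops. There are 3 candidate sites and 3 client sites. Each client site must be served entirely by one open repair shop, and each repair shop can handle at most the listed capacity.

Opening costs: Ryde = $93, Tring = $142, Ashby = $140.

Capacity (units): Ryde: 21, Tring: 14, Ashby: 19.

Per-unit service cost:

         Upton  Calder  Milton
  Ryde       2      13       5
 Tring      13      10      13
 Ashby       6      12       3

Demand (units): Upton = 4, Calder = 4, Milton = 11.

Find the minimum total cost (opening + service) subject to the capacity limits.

Minimum total cost: 208

Open {Ryde}: Upton→Ryde 2·4=8, Calder→Ryde 13·4=52, Milton→Ryde 5·11=55.
Loads: Ryde carries 19/21. Service 115; fixed 93; total 208.
Next best feasible plan costs 245.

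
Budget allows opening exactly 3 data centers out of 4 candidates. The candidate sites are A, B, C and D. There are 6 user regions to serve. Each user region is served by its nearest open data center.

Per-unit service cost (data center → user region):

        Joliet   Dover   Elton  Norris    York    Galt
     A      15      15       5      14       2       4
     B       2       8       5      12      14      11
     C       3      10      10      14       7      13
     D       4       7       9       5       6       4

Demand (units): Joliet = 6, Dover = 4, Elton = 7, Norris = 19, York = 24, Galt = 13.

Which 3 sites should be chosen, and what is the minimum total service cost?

With exactly 3 open, each user region uses its cheapest among the chosen.
{A, B, D}: Joliet→B 2·6=12, Dover→D 7·4=28, Elton→A 5·7=35, Norris→D 5·19=95, York→A 2·24=48, Galt→A 4·13=52. Service cost 270.
{A, C, D}: service cost 276
{B, C, D}: service cost 366
Among all 4 size-3 choices, {A, B, D} is lowest.

Choose A, B and D; total service cost 270.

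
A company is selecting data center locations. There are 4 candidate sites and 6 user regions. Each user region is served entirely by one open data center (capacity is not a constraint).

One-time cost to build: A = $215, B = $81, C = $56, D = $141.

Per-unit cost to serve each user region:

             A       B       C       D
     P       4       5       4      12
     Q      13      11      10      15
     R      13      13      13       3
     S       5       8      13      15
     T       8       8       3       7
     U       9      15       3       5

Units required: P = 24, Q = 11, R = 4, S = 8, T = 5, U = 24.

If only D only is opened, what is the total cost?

Each user region is assigned to its cheapest site among the open ones.
{D}: P→D 12·24=288, Q→D 15·11=165, R→D 3·4=12, S→D 15·8=120, T→D 7·5=35, U→D 5·24=120. Service 740; fixed 141; total 881.

Total cost: 881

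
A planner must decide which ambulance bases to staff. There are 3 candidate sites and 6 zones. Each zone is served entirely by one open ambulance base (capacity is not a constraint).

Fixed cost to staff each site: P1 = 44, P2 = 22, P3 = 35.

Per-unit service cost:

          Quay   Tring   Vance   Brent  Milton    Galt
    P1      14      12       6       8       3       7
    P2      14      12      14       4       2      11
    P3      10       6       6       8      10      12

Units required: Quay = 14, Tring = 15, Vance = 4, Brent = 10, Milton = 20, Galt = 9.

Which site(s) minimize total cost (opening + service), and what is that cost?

For any fixed open set, each zone goes to its cheapest open site; total = fixed + service.
{P2, P3}: Quay→P3 10·14=140, Tring→P3 6·15=90, Vance→P3 6·4=24, Brent→P2 4·10=40, Milton→P2 2·20=40, Galt→P2 11·9=99. Service 433; fixed 57; total 490.
{P1, P2, P3}: service 397 + fixed 101 = 498
{P1, P3}: Quay→P3 10·14=140, Tring→P3 6·15=90, Vance→P1 6·4=24, Brent→P1 8·10=80, Milton→P1 3·20=60, Galt→P1 7·9=63. Service 457; fixed 79; total 536.
{P2}: Quay→P2 14·14=196, Tring→P2 12·15=180, Vance→P2 14·4=56, Brent→P2 4·10=40, Milton→P2 2·20=40, Galt→P2 11·9=99. Service 611; fixed 22; total 633.
No other subset beats 490.

Open P2 and P3; minimum total cost 490.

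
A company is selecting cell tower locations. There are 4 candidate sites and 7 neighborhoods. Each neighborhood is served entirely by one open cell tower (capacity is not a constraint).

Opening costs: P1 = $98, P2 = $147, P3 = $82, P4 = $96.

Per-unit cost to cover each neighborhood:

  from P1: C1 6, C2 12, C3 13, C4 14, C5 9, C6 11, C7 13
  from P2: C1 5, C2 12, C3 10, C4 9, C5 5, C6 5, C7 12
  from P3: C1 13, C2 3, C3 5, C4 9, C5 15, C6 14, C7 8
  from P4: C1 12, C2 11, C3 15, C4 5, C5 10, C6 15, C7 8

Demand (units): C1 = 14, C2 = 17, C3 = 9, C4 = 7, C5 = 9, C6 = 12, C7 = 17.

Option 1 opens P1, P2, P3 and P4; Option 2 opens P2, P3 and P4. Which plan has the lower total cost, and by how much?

Option 2 is cheaper by 98.

Option 1: {P1, P2, P3, P4}: C1→P2 5·14=70, C2→P3 3·17=51, C3→P3 5·9=45, C4→P4 5·7=35, C5→P2 5·9=45, C6→P2 5·12=60, C7→P3 8·17=136. Service 442; fixed 423; total 865.
Option 2: {P2, P3, P4}: C1→P2 5·14=70, C2→P3 3·17=51, C3→P3 5·9=45, C4→P4 5·7=35, C5→P2 5·9=45, C6→P2 5·12=60, C7→P3 8·17=136. Service 442; fixed 325; total 767.
Difference: |865 − 767| = 98.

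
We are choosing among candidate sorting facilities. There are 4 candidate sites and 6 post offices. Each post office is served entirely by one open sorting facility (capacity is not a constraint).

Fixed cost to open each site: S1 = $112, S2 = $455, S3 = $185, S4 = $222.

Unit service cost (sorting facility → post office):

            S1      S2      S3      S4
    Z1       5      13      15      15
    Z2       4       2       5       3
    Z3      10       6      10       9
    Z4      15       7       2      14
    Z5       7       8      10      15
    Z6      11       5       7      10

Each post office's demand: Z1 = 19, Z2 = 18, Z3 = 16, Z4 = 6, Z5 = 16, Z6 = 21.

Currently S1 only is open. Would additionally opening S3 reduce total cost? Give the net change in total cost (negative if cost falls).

Current service cost with {S1}: 760.
Adding S3: each post office re-picks its cheapest; new service cost 598, saving 162.
Extra fixed cost: 185. Net change = 185 − 162 = 23.
(Totals: 872 → 895.)

No — net change +23 (cost rises by 23).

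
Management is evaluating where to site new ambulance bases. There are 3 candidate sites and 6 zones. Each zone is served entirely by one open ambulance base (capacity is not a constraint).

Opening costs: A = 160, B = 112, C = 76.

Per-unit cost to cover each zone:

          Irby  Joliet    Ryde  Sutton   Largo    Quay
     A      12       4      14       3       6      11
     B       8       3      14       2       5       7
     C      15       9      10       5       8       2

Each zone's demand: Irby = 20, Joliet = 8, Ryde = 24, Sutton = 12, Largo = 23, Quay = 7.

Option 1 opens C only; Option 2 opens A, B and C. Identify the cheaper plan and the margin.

Option 2 is cheaper by 21.

Option 1: {C}: Irby→C 15·20=300, Joliet→C 9·8=72, Ryde→C 10·24=240, Sutton→C 5·12=60, Largo→C 8·23=184, Quay→C 2·7=14. Service 870; fixed 76; total 946.
Option 2: {A, B, C}: Irby→B 8·20=160, Joliet→B 3·8=24, Ryde→C 10·24=240, Sutton→B 2·12=24, Largo→B 5·23=115, Quay→C 2·7=14. Service 577; fixed 348; total 925.
Difference: |946 − 925| = 21.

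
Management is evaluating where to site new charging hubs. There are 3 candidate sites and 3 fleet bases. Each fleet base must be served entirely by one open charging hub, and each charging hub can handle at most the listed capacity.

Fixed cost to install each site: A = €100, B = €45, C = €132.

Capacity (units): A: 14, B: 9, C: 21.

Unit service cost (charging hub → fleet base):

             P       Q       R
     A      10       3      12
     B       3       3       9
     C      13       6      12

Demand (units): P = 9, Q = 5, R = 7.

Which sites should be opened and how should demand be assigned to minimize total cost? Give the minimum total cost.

Minimum total cost: 271

Open {A, B}: P→B 3·9=27, Q→A 3·5=15, R→A 12·7=84.
Loads: A carries 12/14, B carries 9/9. Service 126; fixed 145; total 271.
Next best feasible plan costs 313.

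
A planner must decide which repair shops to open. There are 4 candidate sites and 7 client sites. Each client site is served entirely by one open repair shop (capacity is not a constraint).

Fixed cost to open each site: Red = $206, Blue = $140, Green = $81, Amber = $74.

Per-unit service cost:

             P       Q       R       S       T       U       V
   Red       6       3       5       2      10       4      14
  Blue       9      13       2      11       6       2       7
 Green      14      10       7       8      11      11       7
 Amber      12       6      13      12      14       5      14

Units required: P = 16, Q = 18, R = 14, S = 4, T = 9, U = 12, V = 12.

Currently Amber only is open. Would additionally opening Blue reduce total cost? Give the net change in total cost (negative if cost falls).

Yes — net change −258 (cost falls by 258).

Current service cost with {Amber}: 884.
Adding Blue: each client site re-picks its cheapest; new service cost 486, saving 398.
Extra fixed cost: 140. Net change = 140 − 398 = -258.
(Totals: 958 → 700.)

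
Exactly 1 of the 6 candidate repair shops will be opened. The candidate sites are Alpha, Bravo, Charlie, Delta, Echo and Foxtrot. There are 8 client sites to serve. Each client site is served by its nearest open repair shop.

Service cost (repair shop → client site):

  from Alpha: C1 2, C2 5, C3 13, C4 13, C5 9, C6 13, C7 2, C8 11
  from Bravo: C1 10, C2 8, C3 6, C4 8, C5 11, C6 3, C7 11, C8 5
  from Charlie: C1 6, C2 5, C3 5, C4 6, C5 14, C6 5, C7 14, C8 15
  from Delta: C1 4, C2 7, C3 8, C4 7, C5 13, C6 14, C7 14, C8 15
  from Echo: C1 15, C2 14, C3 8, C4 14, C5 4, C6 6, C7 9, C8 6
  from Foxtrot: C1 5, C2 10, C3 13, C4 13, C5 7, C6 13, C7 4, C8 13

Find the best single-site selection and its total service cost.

With exactly 1 open, each client site uses its cheapest among the chosen.
{Bravo}: C1→Bravo 10, C2→Bravo 8, C3→Bravo 6, C4→Bravo 8, C5→Bravo 11, C6→Bravo 3, C7→Bravo 11, C8→Bravo 5. Service cost 62.
{Alpha}: service cost 68
{Charlie}: service cost 70
Among all 6 size-1 choices, {Bravo} is lowest.

Choose Bravo only; total service cost 62.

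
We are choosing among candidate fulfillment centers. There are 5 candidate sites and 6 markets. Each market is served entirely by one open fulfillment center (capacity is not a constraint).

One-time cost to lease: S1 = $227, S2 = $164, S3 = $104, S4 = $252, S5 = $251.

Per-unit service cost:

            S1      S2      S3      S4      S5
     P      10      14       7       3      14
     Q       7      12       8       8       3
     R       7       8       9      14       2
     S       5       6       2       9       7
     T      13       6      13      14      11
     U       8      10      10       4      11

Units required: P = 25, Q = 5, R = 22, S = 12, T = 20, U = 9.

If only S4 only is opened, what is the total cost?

Total cost: 1099

Each market is assigned to its cheapest site among the open ones.
{S4}: P→S4 3·25=75, Q→S4 8·5=40, R→S4 14·22=308, S→S4 9·12=108, T→S4 14·20=280, U→S4 4·9=36. Service 847; fixed 252; total 1099.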